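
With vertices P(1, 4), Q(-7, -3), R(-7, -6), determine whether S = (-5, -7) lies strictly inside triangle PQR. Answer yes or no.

Barycentric coordinates of S: (1/4, -7/6, 23/12).
The three coordinates are positive, negative, positive; a point is interior exactly when all three are positive.

no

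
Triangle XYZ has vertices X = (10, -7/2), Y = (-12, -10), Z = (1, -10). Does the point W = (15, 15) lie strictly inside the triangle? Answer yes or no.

Barycentric coordinates of W: (50/13, 268/169, -749/169).
The three coordinates are positive, positive, negative; a point is interior exactly when all three are positive.

no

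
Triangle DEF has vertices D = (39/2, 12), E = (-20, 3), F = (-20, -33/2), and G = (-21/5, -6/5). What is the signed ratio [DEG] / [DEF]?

[DEF] = ½·((39/2)·(3−(-33/2)) + (-20)·(-33/2−12) + (-20)·(12−3)) = ½·(1521/4 + 570 − 180) = 3081/8.
[DEG] = ½·((39/2)·(3−(-6/5)) + (-20)·(-6/5−12) + (-21/5)·(12−3)) = ½·(819/10 + 264 − 189/5) = 3081/20, so the ratio is (3081/20)/(3081/8) = 2/5.

2/5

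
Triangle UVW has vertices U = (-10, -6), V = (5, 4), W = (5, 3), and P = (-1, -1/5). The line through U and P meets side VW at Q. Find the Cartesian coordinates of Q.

Barycentric coordinates of P with respect to UVW: (2/5, 2/5, 1/5).
On side VW the U-coordinate is zero; dropping P's U-weight 2/5 and renormalizing the remaining 2/5 : 1/5 gives weights 2/3, 1/3 on V, W.
Q = (2/3)·(5, 4) + (1/3)·(5, 3) = (5, 11/3).

(5, 11/3)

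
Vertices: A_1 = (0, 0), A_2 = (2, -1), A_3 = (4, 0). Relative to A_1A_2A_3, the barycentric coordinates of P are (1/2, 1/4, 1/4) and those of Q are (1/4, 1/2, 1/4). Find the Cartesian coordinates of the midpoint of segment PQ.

(7/4, -3/8)

Barycentric coordinates of the midpoint are the average: (3/8, 3/8, 1/4).
Converting: (3/8)·A_1 + (3/8)·A_2 + (1/4)·A_3 = (7/4, -3/8).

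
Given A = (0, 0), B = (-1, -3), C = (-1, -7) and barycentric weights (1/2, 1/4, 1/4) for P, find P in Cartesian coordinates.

P = (1/2)·A + (1/4)·B + (1/4)·C.
x-coordinate: (1/2)·0 + (1/4)·(-1) + (1/4)·(-1) = -1/2.
y-coordinate: (1/2)·0 + (1/4)·(-3) + (1/4)·(-7) = -5/2.

(-1/2, -5/2)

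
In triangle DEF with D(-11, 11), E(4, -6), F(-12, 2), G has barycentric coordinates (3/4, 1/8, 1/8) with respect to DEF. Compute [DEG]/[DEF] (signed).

1/8

The signed ratio [DEG]/[DEF] equals the barycentric coordinate of G at vertex F, which is 1/8.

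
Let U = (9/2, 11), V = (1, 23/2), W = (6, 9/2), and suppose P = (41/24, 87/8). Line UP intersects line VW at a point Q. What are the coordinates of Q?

Barycentric coordinates of P with respect to UVW: (1/12, 5/6, 1/12).
On side VW the U-coordinate is zero; dropping P's U-weight 1/12 and renormalizing the remaining 5/6 : 1/12 gives weights 10/11, 1/11 on V, W.
Q = (10/11)·(1, 23/2) + (1/11)·(6, 9/2) = (16/11, 239/22).

(16/11, 239/22)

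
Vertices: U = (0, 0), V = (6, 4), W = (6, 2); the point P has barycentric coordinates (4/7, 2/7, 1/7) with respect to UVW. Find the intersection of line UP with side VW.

Line UP meets VW where the U-coordinate vanishes; zeroing P's U-weight and renormalizing leaves V, W-weights 2/7 : 1/7 → (2/3, 1/3).
So Q = (2/3)·V + (1/3)·W = (6, 10/3).

(6, 10/3)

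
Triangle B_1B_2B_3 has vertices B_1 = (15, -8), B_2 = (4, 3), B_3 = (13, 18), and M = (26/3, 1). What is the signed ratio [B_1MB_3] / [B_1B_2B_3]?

[B_1B_2B_3] = ½·(15·(3−18) + 4·(18−(-8)) + 13·(-8−3)) = ½·(-225 + 104 − 143) = -132.
[B_1MB_3] = ½·(15·(1−18) + (26/3)·(18−(-8)) + 13·(-8−1)) = ½·(-255 + 676/3 − 117) = -220/3, so the ratio is (-220/3)/(-132) = 5/9.

5/9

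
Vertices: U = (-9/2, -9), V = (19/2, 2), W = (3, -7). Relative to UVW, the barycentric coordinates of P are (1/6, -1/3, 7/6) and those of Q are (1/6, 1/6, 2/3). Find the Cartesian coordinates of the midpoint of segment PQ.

(29/24, -97/12)

Barycentric coordinates of the midpoint are the average: (1/6, -1/12, 11/12).
Converting: (1/6)·U + (-1/12)·V + (11/12)·W = (29/24, -97/12).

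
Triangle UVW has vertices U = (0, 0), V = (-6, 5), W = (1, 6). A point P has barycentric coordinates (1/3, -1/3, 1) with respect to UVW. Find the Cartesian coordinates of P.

(3, 13/3)

P = (1/3)·U + (-1/3)·V + 1·W.
x-coordinate: (1/3)·0 + (-1/3)·(-6) + 1·1 = 3.
y-coordinate: (1/3)·0 + (-1/3)·5 + 1·6 = 13/3.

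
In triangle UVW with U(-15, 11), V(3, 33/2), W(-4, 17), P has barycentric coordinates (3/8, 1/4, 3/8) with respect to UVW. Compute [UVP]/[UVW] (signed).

The signed ratio [UVP]/[UVW] equals the barycentric coordinate of P at vertex W, which is 3/8.

3/8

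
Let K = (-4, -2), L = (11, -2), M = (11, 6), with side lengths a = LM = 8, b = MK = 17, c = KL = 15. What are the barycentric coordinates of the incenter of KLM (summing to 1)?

The incenter has barycentric coordinates proportional to the opposite side lengths: (8 : 17 : 15).
Normalizing by 8+17+15 = 40 gives (1/5, 17/40, 3/8).

(1/5, 17/40, 3/8)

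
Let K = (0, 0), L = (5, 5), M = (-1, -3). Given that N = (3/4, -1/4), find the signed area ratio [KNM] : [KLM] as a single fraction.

[KLM] = ½·(0·(5−(-3)) + 5·(-3−0) + (-1)·(0−5)) = ½·(0 − 15 + 5) = -5.
[KNM] = ½·(0·(-1/4−(-3)) + (3/4)·(-3−0) + (-1)·(0−(-1/4))) = ½·(0 − 9/4 − 1/4) = -5/4, so the ratio is (-5/4)/(-5) = 1/4.

1/4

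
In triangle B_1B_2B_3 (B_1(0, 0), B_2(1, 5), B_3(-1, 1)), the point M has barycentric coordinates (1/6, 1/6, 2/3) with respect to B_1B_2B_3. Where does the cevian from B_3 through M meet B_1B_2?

(1/2, 5/2)

Line B_3M meets B_1B_2 where the B_3-coordinate vanishes; zeroing M's B_3-weight and renormalizing leaves B_1, B_2-weights 1/6 : 1/6 → (1/2, 1/2).
So N = (1/2)·B_1 + (1/2)·B_2 = (1/2, 5/2).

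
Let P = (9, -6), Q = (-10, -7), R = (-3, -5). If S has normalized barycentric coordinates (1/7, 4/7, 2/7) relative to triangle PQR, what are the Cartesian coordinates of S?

(-37/7, -44/7)

S = (1/7)·P + (4/7)·Q + (2/7)·R.
x-coordinate: (1/7)·9 + (4/7)·(-10) + (2/7)·(-3) = -37/7.
y-coordinate: (1/7)·(-6) + (4/7)·(-7) + (2/7)·(-5) = -44/7.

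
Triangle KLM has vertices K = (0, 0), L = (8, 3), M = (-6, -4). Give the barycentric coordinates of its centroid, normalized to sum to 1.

(1/3, 1/3, 1/3)

The centroid is the average of the vertices, so each weight is 1/3.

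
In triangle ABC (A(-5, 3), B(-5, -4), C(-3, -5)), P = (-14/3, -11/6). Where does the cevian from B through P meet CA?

Barycentric coordinates of P with respect to ABC: (1/3, 1/2, 1/6).
On side CA the B-coordinate is zero; dropping P's B-weight 1/2 and renormalizing the remaining 1/6 : 1/3 gives weights 1/3, 2/3 on C, A.
Q = (1/3)·(-3, -5) + (2/3)·(-5, 3) = (-13/3, 1/3).

(-13/3, 1/3)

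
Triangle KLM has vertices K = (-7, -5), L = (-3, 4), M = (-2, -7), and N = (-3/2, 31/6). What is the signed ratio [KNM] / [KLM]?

7/6

[KLM] = ½·((-7)·(4−(-7)) + (-3)·(-7−(-5)) + (-2)·(-5−4)) = ½·(-77 + 6 + 18) = -53/2.
[KNM] = ½·((-7)·(31/6−(-7)) + (-3/2)·(-7−(-5)) + (-2)·(-5−(31/6))) = ½·(-511/6 + 3 + 61/3) = -371/12, so the ratio is (-371/12)/(-53/2) = 7/6.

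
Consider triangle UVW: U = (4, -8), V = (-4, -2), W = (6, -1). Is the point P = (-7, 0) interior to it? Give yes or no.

Barycentric coordinates of P: (-23/68, 93/68, -1/34).
The three coordinates are negative, positive, negative; a point is interior exactly when all three are positive.

no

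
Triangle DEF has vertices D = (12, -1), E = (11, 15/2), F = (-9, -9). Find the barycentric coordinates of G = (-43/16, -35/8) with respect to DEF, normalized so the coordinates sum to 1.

Signed area of the reference triangle: [DEF] = ½·(12·(15/2−(-9)) + 11·(-9−(-1)) + (-9)·(-1−(15/2))) = ½·(198 − 88 + 153/2) = 373/4.
[GEF] = ½·((-43/16)·(15/2−(-9)) + 11·(-9−(-35/8)) + (-9)·(-35/8−(15/2))) = ½·(-1419/32 − 407/8 + 855/8) = 373/64, so the D-coordinate is (373/64)/(373/4) = 1/16.
[DGF] = ½·(12·(-35/8−(-9)) + (-43/16)·(-9−(-1)) + (-9)·(-1−(-35/8))) = ½·(111/2 + 43/2 − 243/8) = 373/16, so the E-coordinate is 1/4.
[DEG] = ½·(12·(15/2−(-35/8)) + 11·(-35/8−(-1)) + (-43/16)·(-1−(15/2))) = ½·(285/2 − 297/8 + 731/32) = 4103/64, so the F-coordinate is 11/16.

(1/16, 1/4, 11/16)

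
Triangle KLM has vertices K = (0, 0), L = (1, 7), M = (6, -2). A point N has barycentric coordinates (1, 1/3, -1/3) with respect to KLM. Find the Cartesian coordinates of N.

N = 1·K + (1/3)·L + (-1/3)·M.
x-coordinate: 1·0 + (1/3)·1 + (-1/3)·6 = -5/3.
y-coordinate: 1·0 + (1/3)·7 + (-1/3)·(-2) = 3.

(-5/3, 3)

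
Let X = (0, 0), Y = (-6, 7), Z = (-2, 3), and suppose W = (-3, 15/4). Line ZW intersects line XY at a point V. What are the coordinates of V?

Barycentric coordinates of W with respect to XYZ: (1/4, 3/8, 3/8).
On side XY the Z-coordinate is zero; dropping W's Z-weight 3/8 and renormalizing the remaining 1/4 : 3/8 gives weights 2/5, 3/5 on X, Y.
V = (2/5)·(0, 0) + (3/5)·(-6, 7) = (-18/5, 21/5).

(-18/5, 21/5)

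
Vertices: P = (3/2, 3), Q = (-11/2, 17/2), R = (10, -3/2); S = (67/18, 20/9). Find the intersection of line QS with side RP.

Barycentric coordinates of S with respect to PQR: (1/3, 2/9, 4/9).
On side RP the Q-coordinate is zero; dropping S's Q-weight 2/9 and renormalizing the remaining 4/9 : 1/3 gives weights 4/7, 3/7 on R, P.
T = (4/7)·(10, -3/2) + (3/7)·(3/2, 3) = (89/14, 3/7).

(89/14, 3/7)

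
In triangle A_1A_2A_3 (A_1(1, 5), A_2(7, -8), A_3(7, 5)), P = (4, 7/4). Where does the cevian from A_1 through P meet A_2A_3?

Barycentric coordinates of P with respect to A_1A_2A_3: (1/2, 1/4, 1/4).
On side A_2A_3 the A_1-coordinate is zero; dropping P's A_1-weight 1/2 and renormalizing the remaining 1/4 : 1/4 gives weights 1/2, 1/2 on A_2, A_3.
Q = (1/2)·(7, -8) + (1/2)·(7, 5) = (7, -3/2).

(7, -3/2)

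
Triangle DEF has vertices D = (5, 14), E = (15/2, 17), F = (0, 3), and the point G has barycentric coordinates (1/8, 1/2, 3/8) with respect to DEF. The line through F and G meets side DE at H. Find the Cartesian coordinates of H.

Line FG meets DE where the F-coordinate vanishes; zeroing G's F-weight and renormalizing leaves D, E-weights 1/8 : 1/2 → (1/5, 4/5).
So H = (1/5)·D + (4/5)·E = (7, 82/5).

(7, 82/5)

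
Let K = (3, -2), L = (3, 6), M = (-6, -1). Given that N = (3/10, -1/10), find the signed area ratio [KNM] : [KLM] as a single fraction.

[KLM] = ½·(3·(6−(-1)) + 3·(-1−(-2)) + (-6)·(-2−6)) = ½·(21 + 3 + 48) = 36.
[KNM] = ½·(3·(-1/10−(-1)) + (3/10)·(-1−(-2)) + (-6)·(-2−(-1/10))) = ½·(27/10 + 3/10 + 57/5) = 36/5, so the ratio is (36/5)/36 = 1/5.

1/5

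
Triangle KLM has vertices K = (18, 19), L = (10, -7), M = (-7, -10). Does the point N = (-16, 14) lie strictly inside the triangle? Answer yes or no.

no

Barycentric coordinates of N: (435/418, -861/418, 422/209).
The three coordinates are positive, negative, positive; a point is interior exactly when all three are positive.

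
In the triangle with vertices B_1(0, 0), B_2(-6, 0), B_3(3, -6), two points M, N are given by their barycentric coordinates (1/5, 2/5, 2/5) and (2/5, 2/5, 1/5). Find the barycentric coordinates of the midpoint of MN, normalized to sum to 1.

Since both coordinate triples sum to 1, the midpoint's barycentrics are the componentwise average.
(1/5+2/5)/2 = 3/10; similarly 2/5 and 3/10.

(3/10, 2/5, 3/10)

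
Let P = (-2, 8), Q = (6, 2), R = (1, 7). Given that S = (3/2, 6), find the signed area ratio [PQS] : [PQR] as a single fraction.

[PQR] = ½·((-2)·(2−7) + 6·(7−8) + 1·(8−2)) = ½·(10 − 6 + 6) = 5.
[PQS] = ½·((-2)·(2−6) + 6·(6−8) + (3/2)·(8−2)) = ½·(8 − 12 + 9) = 5/2, so the ratio is (5/2)/5 = 1/2.

1/2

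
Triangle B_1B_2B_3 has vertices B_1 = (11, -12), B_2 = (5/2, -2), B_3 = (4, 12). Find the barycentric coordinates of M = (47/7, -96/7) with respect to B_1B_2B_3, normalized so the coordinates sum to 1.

(4/7, 6/7, -3/7)

Signed area of the reference triangle: [B_1B_2B_3] = ½·(11·(-2−12) + (5/2)·(12−(-12)) + 4·(-12−(-2))) = ½·(-154 + 60 − 40) = -67.
[MB_2B_3] = ½·((47/7)·(-2−12) + (5/2)·(12−(-96/7)) + 4·(-96/7−(-2))) = ½·(-94 + 450/7 − 328/7) = -268/7, so the B_1-coordinate is (-268/7)/(-67) = 4/7.
[B_1MB_3] = ½·(11·(-96/7−12) + (47/7)·(12−(-12)) + 4·(-12−(-96/7))) = ½·(-1980/7 + 1128/7 + 48/7) = -402/7, so the B_2-coordinate is 6/7.
[B_1B_2M] = ½·(11·(-2−(-96/7)) + (5/2)·(-96/7−(-12)) + (47/7)·(-12−(-2))) = ½·(902/7 − 30/7 − 470/7) = 201/7, so the B_3-coordinate is -3/7.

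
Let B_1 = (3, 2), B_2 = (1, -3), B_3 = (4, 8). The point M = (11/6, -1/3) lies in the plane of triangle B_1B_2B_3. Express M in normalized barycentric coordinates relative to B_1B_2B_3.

(1/6, 2/3, 1/6)

Signed area of the reference triangle: [B_1B_2B_3] = ½·(3·(-3−8) + 1·(8−2) + 4·(2−(-3))) = ½·(-33 + 6 + 20) = -7/2.
[MB_2B_3] = ½·((11/6)·(-3−8) + 1·(8−(-1/3)) + 4·(-1/3−(-3))) = ½·(-121/6 + 25/3 + 32/3) = -7/12, so the B_1-coordinate is (-7/12)/(-7/2) = 1/6.
[B_1MB_3] = ½·(3·(-1/3−8) + (11/6)·(8−2) + 4·(2−(-1/3))) = ½·(-25 + 11 + 28/3) = -7/3, so the B_2-coordinate is 2/3.
[B_1B_2M] = ½·(3·(-3−(-1/3)) + 1·(-1/3−2) + (11/6)·(2−(-3))) = ½·(-8 − 7/3 + 55/6) = -7/12, so the B_3-coordinate is 1/6.
Check: 1/6 + 2/3 + 1/6 = 1.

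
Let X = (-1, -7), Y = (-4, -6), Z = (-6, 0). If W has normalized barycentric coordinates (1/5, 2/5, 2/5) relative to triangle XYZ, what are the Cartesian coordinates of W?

W = (1/5)·X + (2/5)·Y + (2/5)·Z.
x-coordinate: (1/5)·(-1) + (2/5)·(-4) + (2/5)·(-6) = -21/5.
y-coordinate: (1/5)·(-7) + (2/5)·(-6) + (2/5)·0 = -19/5.

(-21/5, -19/5)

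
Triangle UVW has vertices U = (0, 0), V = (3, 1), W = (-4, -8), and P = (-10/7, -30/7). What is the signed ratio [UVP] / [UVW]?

4/7

[UVW] = ½·(0·(1−(-8)) + 3·(-8−0) + (-4)·(0−1)) = ½·(0 − 24 + 4) = -10.
[UVP] = ½·(0·(1−(-30/7)) + 3·(-30/7−0) + (-10/7)·(0−1)) = ½·(0 − 90/7 + 10/7) = -40/7, so the ratio is (-40/7)/(-10) = 4/7.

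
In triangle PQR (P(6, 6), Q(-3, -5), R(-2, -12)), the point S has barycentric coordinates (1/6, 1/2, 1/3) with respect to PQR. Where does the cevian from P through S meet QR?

(-13/5, -39/5)

Line PS meets QR where the P-coordinate vanishes; zeroing S's P-weight and renormalizing leaves Q, R-weights 1/2 : 1/3 → (3/5, 2/5).
So T = (3/5)·Q + (2/5)·R = (-13/5, -39/5).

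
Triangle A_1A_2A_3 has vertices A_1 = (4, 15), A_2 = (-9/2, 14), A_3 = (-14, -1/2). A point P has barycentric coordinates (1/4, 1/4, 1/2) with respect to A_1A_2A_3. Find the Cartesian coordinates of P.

(-57/8, 7)

P = (1/4)·A_1 + (1/4)·A_2 + (1/2)·A_3.
x-coordinate: (1/4)·4 + (1/4)·(-9/2) + (1/2)·(-14) = -57/8.
y-coordinate: (1/4)·15 + (1/4)·14 + (1/2)·(-1/2) = 7.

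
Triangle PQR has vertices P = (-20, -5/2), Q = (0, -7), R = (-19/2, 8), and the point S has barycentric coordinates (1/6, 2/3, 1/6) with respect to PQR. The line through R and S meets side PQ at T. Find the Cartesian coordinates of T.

(-4, -61/10)

Line RS meets PQ where the R-coordinate vanishes; zeroing S's R-weight and renormalizing leaves P, Q-weights 1/6 : 2/3 → (1/5, 4/5).
So T = (1/5)·P + (4/5)·Q = (-4, -61/10).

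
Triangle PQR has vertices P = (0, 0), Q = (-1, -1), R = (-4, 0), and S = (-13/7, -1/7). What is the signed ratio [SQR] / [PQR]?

3/7

[PQR] = ½·(0·(-1−0) + (-1)·(0−0) + (-4)·(0−(-1))) = ½·(0 + 0 − 4) = -2.
[SQR] = ½·((-13/7)·(-1−0) + (-1)·(0−(-1/7)) + (-4)·(-1/7−(-1))) = ½·(13/7 − 1/7 − 24/7) = -6/7, so the ratio is (-6/7)/(-2) = 3/7.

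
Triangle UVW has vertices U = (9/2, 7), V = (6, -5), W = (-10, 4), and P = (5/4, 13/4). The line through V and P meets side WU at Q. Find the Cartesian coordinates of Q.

(-1/3, 6)

Barycentric coordinates of P with respect to UVW: (1/2, 1/4, 1/4).
On side WU the V-coordinate is zero; dropping P's V-weight 1/4 and renormalizing the remaining 1/4 : 1/2 gives weights 1/3, 2/3 on W, U.
Q = (1/3)·(-10, 4) + (2/3)·(9/2, 7) = (-1/3, 6).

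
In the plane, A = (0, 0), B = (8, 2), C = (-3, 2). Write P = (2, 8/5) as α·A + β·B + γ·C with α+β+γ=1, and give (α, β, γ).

Signed area of the reference triangle: [ABC] = ½·(0·(2−2) + 8·(2−0) + (-3)·(0−2)) = ½·(0 + 16 + 6) = 11.
[PBC] = ½·(2·(2−2) + 8·(2−(8/5)) + (-3)·(8/5−2)) = ½·(0 + 16/5 + 6/5) = 11/5, so the A-coordinate is (11/5)/11 = 1/5.
[APC] = ½·(0·(8/5−2) + 2·(2−0) + (-3)·(0−(8/5))) = ½·(0 + 4 + 24/5) = 22/5, so the B-coordinate is 2/5.
[ABP] = ½·(0·(2−(8/5)) + 8·(8/5−0) + 2·(0−2)) = ½·(0 + 64/5 − 4) = 22/5, so the C-coordinate is 2/5.
Check: 1/5 + 2/5 + 2/5 = 1.

(1/5, 2/5, 2/5)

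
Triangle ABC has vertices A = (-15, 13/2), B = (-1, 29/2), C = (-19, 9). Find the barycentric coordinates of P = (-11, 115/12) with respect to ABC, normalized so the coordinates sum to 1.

(1/2, 1/3, 1/6)

Signed area of the reference triangle: [ABC] = ½·((-15)·(29/2−9) + (-1)·(9−(13/2)) + (-19)·(13/2−(29/2))) = ½·(-165/2 − 5/2 + 152) = 67/2.
[PBC] = ½·((-11)·(29/2−9) + (-1)·(9−(115/12)) + (-19)·(115/12−(29/2))) = ½·(-121/2 + 7/12 + 1121/12) = 67/4, so the A-coordinate is (67/4)/(67/2) = 1/2.
[APC] = ½·((-15)·(115/12−9) + (-11)·(9−(13/2)) + (-19)·(13/2−(115/12))) = ½·(-35/4 − 55/2 + 703/12) = 67/6, so the B-coordinate is 1/3.
[ABP] = ½·((-15)·(29/2−(115/12)) + (-1)·(115/12−(13/2)) + (-11)·(13/2−(29/2))) = ½·(-295/4 − 37/12 + 88) = 67/12, so the C-coordinate is 1/6.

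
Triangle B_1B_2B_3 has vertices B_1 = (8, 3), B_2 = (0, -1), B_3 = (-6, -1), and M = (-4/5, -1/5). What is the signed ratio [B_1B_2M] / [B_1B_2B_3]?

[B_1B_2B_3] = ½·(8·(-1−(-1)) + 0·(-1−3) + (-6)·(3−(-1))) = ½·(0 + 0 − 24) = -12.
[B_1B_2M] = ½·(8·(-1−(-1/5)) + 0·(-1/5−3) + (-4/5)·(3−(-1))) = ½·(-32/5 + 0 − 16/5) = -24/5, so the ratio is (-24/5)/(-12) = 2/5.

2/5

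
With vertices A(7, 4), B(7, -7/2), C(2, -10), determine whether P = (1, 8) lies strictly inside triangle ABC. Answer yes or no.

Barycentric coordinates of P: (193/75, -208/75, 6/5).
The three coordinates are positive, negative, positive; a point is interior exactly when all three are positive.

no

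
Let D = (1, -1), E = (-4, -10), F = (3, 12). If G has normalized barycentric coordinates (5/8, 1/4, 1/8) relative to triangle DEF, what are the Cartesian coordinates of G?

G = (5/8)·D + (1/4)·E + (1/8)·F.
x-coordinate: (5/8)·1 + (1/4)·(-4) + (1/8)·3 = 0.
y-coordinate: (5/8)·(-1) + (1/4)·(-10) + (1/8)·12 = -13/8.

(0, -13/8)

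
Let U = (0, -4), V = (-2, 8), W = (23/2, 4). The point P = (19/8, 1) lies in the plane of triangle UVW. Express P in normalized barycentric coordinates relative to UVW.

(1/2, 1/4, 1/4)

Signed area of the reference triangle: [UVW] = ½·(0·(8−4) + (-2)·(4−(-4)) + (23/2)·(-4−8)) = ½·(0 − 16 − 138) = -77.
[PVW] = ½·((19/8)·(8−4) + (-2)·(4−1) + (23/2)·(1−8)) = ½·(19/2 − 6 − 161/2) = -77/2, so the U-coordinate is (-77/2)/(-77) = 1/2.
[UPW] = ½·(0·(1−4) + (19/8)·(4−(-4)) + (23/2)·(-4−1)) = ½·(0 + 19 − 115/2) = -77/4, so the V-coordinate is 1/4.
[UVP] = ½·(0·(8−1) + (-2)·(1−(-4)) + (19/8)·(-4−8)) = ½·(0 − 10 − 57/2) = -77/4, so the W-coordinate is 1/4.
Check: 1/2 + 1/4 + 1/4 = 1.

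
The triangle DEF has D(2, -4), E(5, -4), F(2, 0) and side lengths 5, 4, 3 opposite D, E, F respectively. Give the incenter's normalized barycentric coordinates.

The incenter has barycentric coordinates proportional to the opposite side lengths: (5 : 4 : 3).
Normalizing by 5+4+3 = 12 gives (5/12, 1/3, 1/4).

(5/12, 1/3, 1/4)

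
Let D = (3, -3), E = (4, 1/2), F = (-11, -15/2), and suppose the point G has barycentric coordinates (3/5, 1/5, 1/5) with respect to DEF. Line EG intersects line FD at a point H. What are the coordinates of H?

(-1/2, -33/8)

Line EG meets FD where the E-coordinate vanishes; zeroing G's E-weight and renormalizing leaves F, D-weights 1/5 : 3/5 → (1/4, 3/4).
So H = (1/4)·F + (3/4)·D = (-1/2, -33/8).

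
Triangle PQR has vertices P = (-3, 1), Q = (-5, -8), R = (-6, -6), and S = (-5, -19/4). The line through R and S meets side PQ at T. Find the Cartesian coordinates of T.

(-4, -7/2)

Barycentric coordinates of S with respect to PQR: (1/4, 1/4, 1/2).
On side PQ the R-coordinate is zero; dropping S's R-weight 1/2 and renormalizing the remaining 1/4 : 1/4 gives weights 1/2, 1/2 on P, Q.
T = (1/2)·(-3, 1) + (1/2)·(-5, -8) = (-4, -7/2).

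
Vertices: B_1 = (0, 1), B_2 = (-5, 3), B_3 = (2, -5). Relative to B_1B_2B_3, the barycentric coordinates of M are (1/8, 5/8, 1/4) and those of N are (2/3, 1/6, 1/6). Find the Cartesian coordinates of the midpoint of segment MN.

Barycentric coordinates of the midpoint are the average: (19/48, 19/48, 5/24).
Converting: (19/48)·B_1 + (19/48)·B_2 + (5/24)·B_3 = (-25/16, 13/24).

(-25/16, 13/24)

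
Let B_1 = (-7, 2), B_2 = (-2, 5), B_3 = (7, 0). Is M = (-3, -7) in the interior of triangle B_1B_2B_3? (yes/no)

Barycentric coordinates of M: (113/52, -59/26, 57/52).
The three coordinates are positive, negative, positive; a point is interior exactly when all three are positive.

no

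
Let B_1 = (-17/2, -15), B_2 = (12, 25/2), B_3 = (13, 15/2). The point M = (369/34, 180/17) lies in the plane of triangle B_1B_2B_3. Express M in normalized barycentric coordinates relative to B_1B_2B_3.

(1/17, 15/17, 1/17)

Signed area of the reference triangle: [B_1B_2B_3] = ½·((-17/2)·(25/2−(15/2)) + 12·(15/2−(-15)) + 13·(-15−(25/2))) = ½·(-85/2 + 270 − 715/2) = -65.
[MB_2B_3] = ½·((369/34)·(25/2−(15/2)) + 12·(15/2−(180/17)) + 13·(180/17−(25/2))) = ½·(1845/34 − 630/17 − 845/34) = -65/17, so the B_1-coordinate is (-65/17)/(-65) = 1/17.
[B_1MB_3] = ½·((-17/2)·(180/17−(15/2)) + (369/34)·(15/2−(-15)) + 13·(-15−(180/17))) = ½·(-105/4 + 16605/68 − 5655/17) = -975/17, so the B_2-coordinate is 15/17.
[B_1B_2M] = ½·((-17/2)·(25/2−(180/17)) + 12·(180/17−(-15)) + (369/34)·(-15−(25/2))) = ½·(-65/4 + 5220/17 − 20295/68) = -65/17, so the B_3-coordinate is 1/17.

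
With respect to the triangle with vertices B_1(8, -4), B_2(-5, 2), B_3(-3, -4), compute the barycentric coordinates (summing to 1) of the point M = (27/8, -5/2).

Signed area of the reference triangle: [B_1B_2B_3] = ½·(8·(2−(-4)) + (-5)·(-4−(-4)) + (-3)·(-4−2)) = ½·(48 + 0 + 18) = 33.
[MB_2B_3] = ½·((27/8)·(2−(-4)) + (-5)·(-4−(-5/2)) + (-3)·(-5/2−2)) = ½·(81/4 + 15/2 + 27/2) = 165/8, so the B_1-coordinate is (165/8)/33 = 5/8.
[B_1MB_3] = ½·(8·(-5/2−(-4)) + (27/8)·(-4−(-4)) + (-3)·(-4−(-5/2))) = ½·(12 + 0 + 9/2) = 33/4, so the B_2-coordinate is 1/4.
[B_1B_2M] = ½·(8·(2−(-5/2)) + (-5)·(-5/2−(-4)) + (27/8)·(-4−2)) = ½·(36 − 15/2 − 81/4) = 33/8, so the B_3-coordinate is 1/8.
Check: 5/8 + 1/4 + 1/8 = 1.

(5/8, 1/4, 1/8)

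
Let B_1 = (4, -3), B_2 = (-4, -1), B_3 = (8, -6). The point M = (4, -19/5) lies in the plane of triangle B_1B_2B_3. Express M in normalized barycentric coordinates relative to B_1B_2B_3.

(2/5, 1/5, 2/5)

Signed area of the reference triangle: [B_1B_2B_3] = ½·(4·(-1−(-6)) + (-4)·(-6−(-3)) + 8·(-3−(-1))) = ½·(20 + 12 − 16) = 8.
[MB_2B_3] = ½·(4·(-1−(-6)) + (-4)·(-6−(-19/5)) + 8·(-19/5−(-1))) = ½·(20 + 44/5 − 112/5) = 16/5, so the B_1-coordinate is (16/5)/8 = 2/5.
[B_1MB_3] = ½·(4·(-19/5−(-6)) + 4·(-6−(-3)) + 8·(-3−(-19/5))) = ½·(44/5 − 12 + 32/5) = 8/5, so the B_2-coordinate is 1/5.
[B_1B_2M] = ½·(4·(-1−(-19/5)) + (-4)·(-19/5−(-3)) + 4·(-3−(-1))) = ½·(56/5 + 16/5 − 8) = 16/5, so the B_3-coordinate is 2/5.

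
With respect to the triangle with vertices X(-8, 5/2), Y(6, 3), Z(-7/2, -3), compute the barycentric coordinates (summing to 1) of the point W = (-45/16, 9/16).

(3/8, 1/4, 3/8)

Signed area of the reference triangle: [XYZ] = ½·((-8)·(3−(-3)) + 6·(-3−(5/2)) + (-7/2)·(5/2−3)) = ½·(-48 − 33 + 7/4) = -317/8.
[WYZ] = ½·((-45/16)·(3−(-3)) + 6·(-3−(9/16)) + (-7/2)·(9/16−3)) = ½·(-135/8 − 171/8 + 273/32) = -951/64, so the X-coordinate is (-951/64)/(-317/8) = 3/8.
[XWZ] = ½·((-8)·(9/16−(-3)) + (-45/16)·(-3−(5/2)) + (-7/2)·(5/2−(9/16))) = ½·(-57/2 + 495/32 − 217/32) = -317/32, so the Y-coordinate is 1/4.
[XYW] = ½·((-8)·(3−(9/16)) + 6·(9/16−(5/2)) + (-45/16)·(5/2−3)) = ½·(-39/2 − 93/8 + 45/32) = -951/64, so the Z-coordinate is 3/8.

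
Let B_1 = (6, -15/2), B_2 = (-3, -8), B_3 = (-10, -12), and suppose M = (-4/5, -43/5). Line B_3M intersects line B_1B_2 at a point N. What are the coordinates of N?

Barycentric coordinates of M with respect to B_1B_2B_3: (2/5, 2/5, 1/5).
On side B_1B_2 the B_3-coordinate is zero; dropping M's B_3-weight 1/5 and renormalizing the remaining 2/5 : 2/5 gives weights 1/2, 1/2 on B_1, B_2.
N = (1/2)·(6, -15/2) + (1/2)·(-3, -8) = (3/2, -31/4).

(3/2, -31/4)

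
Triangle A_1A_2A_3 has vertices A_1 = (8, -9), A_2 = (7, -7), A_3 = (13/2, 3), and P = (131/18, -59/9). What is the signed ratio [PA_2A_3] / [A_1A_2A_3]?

1/3

[A_1A_2A_3] = ½·(8·(-7−3) + 7·(3−(-9)) + (13/2)·(-9−(-7))) = ½·(-80 + 84 − 13) = -9/2.
[PA_2A_3] = ½·((131/18)·(-7−3) + 7·(3−(-59/9)) + (13/2)·(-59/9−(-7))) = ½·(-655/9 + 602/9 + 26/9) = -3/2, so the ratio is (-3/2)/(-9/2) = 1/3.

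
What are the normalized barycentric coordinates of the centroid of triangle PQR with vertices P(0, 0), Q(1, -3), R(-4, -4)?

The centroid is the average of the vertices, so each weight is 1/3.

(1/3, 1/3, 1/3)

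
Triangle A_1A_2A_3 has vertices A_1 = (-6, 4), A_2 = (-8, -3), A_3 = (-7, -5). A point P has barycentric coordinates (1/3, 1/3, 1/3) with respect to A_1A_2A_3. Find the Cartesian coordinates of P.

(-7, -4/3)

P = (1/3)·A_1 + (1/3)·A_2 + (1/3)·A_3.
x-coordinate: (1/3)·(-6) + (1/3)·(-8) + (1/3)·(-7) = -7.
y-coordinate: (1/3)·4 + (1/3)·(-3) + (1/3)·(-5) = -4/3.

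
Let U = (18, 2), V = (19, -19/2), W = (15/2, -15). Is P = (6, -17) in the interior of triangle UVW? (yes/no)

Barycentric coordinates of P: (-59/551, -18/551, 628/551).
The three coordinates are negative, negative, positive; a point is interior exactly when all three are positive.

no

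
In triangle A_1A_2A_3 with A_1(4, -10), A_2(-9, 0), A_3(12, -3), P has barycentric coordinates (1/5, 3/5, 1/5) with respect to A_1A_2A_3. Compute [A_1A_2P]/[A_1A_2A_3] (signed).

1/5

The signed ratio [A_1A_2P]/[A_1A_2A_3] equals the barycentric coordinate of P at vertex A_3, which is 1/5.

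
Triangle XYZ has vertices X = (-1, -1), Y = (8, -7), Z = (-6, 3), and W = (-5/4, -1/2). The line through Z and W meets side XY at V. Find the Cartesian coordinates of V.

(7/2, -4)

Barycentric coordinates of W with respect to XYZ: (1/4, 1/4, 1/2).
On side XY the Z-coordinate is zero; dropping W's Z-weight 1/2 and renormalizing the remaining 1/4 : 1/4 gives weights 1/2, 1/2 on X, Y.
V = (1/2)·(-1, -1) + (1/2)·(8, -7) = (7/2, -4).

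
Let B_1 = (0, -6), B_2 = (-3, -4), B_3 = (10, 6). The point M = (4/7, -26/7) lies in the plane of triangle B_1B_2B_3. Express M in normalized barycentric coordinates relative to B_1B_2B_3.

Signed area of the reference triangle: [B_1B_2B_3] = ½·(0·(-4−6) + (-3)·(6−(-6)) + 10·(-6−(-4))) = ½·(0 − 36 − 20) = -28.
[MB_2B_3] = ½·((4/7)·(-4−6) + (-3)·(6−(-26/7)) + 10·(-26/7−(-4))) = ½·(-40/7 − 204/7 + 20/7) = -16, so the B_1-coordinate is (-16)/(-28) = 4/7.
[B_1MB_3] = ½·(0·(-26/7−6) + (4/7)·(6−(-6)) + 10·(-6−(-26/7))) = ½·(0 + 48/7 − 160/7) = -8, so the B_2-coordinate is 2/7.
[B_1B_2M] = ½·(0·(-4−(-26/7)) + (-3)·(-26/7−(-6)) + (4/7)·(-6−(-4))) = ½·(0 − 48/7 − 8/7) = -4, so the B_3-coordinate is 1/7.

(4/7, 2/7, 1/7)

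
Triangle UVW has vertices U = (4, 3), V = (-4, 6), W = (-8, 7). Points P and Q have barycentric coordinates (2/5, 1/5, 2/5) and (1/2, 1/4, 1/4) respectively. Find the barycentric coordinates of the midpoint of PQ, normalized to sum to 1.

Since both coordinate triples sum to 1, the midpoint's barycentrics are the componentwise average.
(2/5+1/2)/2 = 9/20; similarly 9/40 and 13/40.

(9/20, 9/40, 13/40)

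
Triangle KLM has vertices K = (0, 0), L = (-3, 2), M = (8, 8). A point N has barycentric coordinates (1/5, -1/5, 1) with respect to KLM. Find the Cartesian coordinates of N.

(43/5, 38/5)

N = (1/5)·K + (-1/5)·L + 1·M.
x-coordinate: (1/5)·0 + (-1/5)·(-3) + 1·8 = 43/5.
y-coordinate: (1/5)·0 + (-1/5)·2 + 1·8 = 38/5.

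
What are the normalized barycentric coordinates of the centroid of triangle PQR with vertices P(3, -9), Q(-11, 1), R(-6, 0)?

The centroid is the average of the vertices, so each weight is 1/3.

(1/3, 1/3, 1/3)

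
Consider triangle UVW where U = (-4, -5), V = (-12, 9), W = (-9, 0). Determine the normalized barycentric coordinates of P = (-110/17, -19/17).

Signed area of the reference triangle: [UVW] = ½·((-4)·(9−0) + (-12)·(0−(-5)) + (-9)·(-5−9)) = ½·(-36 − 60 + 126) = 15.
[PVW] = ½·((-110/17)·(9−0) + (-12)·(0−(-19/17)) + (-9)·(-19/17−9)) = ½·(-990/17 − 228/17 + 1548/17) = 165/17, so the U-coordinate is (165/17)/15 = 11/17.
[UPW] = ½·((-4)·(-19/17−0) + (-110/17)·(0−(-5)) + (-9)·(-5−(-19/17))) = ½·(76/17 − 550/17 + 594/17) = 60/17, so the V-coordinate is 4/17.
[UVP] = ½·((-4)·(9−(-19/17)) + (-12)·(-19/17−(-5)) + (-110/17)·(-5−9)) = ½·(-688/17 − 792/17 + 1540/17) = 30/17, so the W-coordinate is 2/17.

(11/17, 4/17, 2/17)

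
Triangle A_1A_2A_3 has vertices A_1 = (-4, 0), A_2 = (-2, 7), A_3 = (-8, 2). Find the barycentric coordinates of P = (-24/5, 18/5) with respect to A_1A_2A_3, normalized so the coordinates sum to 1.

(1/5, 2/5, 2/5)

Signed area of the reference triangle: [A_1A_2A_3] = ½·((-4)·(7−2) + (-2)·(2−0) + (-8)·(0−7)) = ½·(-20 − 4 + 56) = 16.
[PA_2A_3] = ½·((-24/5)·(7−2) + (-2)·(2−(18/5)) + (-8)·(18/5−7)) = ½·(-24 + 16/5 + 136/5) = 16/5, so the A_1-coordinate is (16/5)/16 = 1/5.
[A_1PA_3] = ½·((-4)·(18/5−2) + (-24/5)·(2−0) + (-8)·(0−(18/5))) = ½·(-32/5 − 48/5 + 144/5) = 32/5, so the A_2-coordinate is 2/5.
[A_1A_2P] = ½·((-4)·(7−(18/5)) + (-2)·(18/5−0) + (-24/5)·(0−7)) = ½·(-68/5 − 36/5 + 168/5) = 32/5, so the A_3-coordinate is 2/5.
Check: 1/5 + 2/5 + 2/5 = 1.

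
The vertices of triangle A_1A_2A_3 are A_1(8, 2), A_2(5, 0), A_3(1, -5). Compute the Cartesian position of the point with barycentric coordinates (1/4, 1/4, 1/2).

P = (1/4)·A_1 + (1/4)·A_2 + (1/2)·A_3.
x-coordinate: (1/4)·8 + (1/4)·5 + (1/2)·1 = 15/4.
y-coordinate: (1/4)·2 + (1/4)·0 + (1/2)·(-5) = -2.

(15/4, -2)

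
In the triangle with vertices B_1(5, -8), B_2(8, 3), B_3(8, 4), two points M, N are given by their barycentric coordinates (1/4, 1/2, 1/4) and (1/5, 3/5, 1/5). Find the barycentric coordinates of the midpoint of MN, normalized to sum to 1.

Since both coordinate triples sum to 1, the midpoint's barycentrics are the componentwise average.
(1/4+1/5)/2 = 9/40; similarly 11/20 and 9/40.

(9/40, 11/20, 9/40)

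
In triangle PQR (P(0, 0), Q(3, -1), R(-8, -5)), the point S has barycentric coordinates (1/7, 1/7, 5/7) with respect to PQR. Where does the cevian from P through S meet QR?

(-37/6, -13/3)

Line PS meets QR where the P-coordinate vanishes; zeroing S's P-weight and renormalizing leaves Q, R-weights 1/7 : 5/7 → (1/6, 5/6).
So T = (1/6)·Q + (5/6)·R = (-37/6, -13/3).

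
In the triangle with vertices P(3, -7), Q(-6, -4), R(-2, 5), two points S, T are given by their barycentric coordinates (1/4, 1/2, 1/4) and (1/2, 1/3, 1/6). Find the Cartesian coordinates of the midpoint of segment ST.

(-43/24, -13/4)

Barycentric coordinates of the midpoint are the average: (3/8, 5/12, 5/24).
Converting: (3/8)·P + (5/12)·Q + (5/24)·R = (-43/24, -13/4).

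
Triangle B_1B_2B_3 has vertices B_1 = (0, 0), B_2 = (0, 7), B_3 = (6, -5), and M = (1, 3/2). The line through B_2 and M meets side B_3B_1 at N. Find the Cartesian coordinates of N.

(3/2, -5/4)

Barycentric coordinates of M with respect to B_1B_2B_3: (1/2, 1/3, 1/6).
On side B_3B_1 the B_2-coordinate is zero; dropping M's B_2-weight 1/3 and renormalizing the remaining 1/6 : 1/2 gives weights 1/4, 3/4 on B_3, B_1.
N = (1/4)·(6, -5) + (3/4)·(0, 0) = (3/2, -5/4).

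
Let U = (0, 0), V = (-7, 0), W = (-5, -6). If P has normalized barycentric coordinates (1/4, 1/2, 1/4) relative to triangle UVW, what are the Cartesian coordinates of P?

(-19/4, -3/2)

P = (1/4)·U + (1/2)·V + (1/4)·W.
x-coordinate: (1/4)·0 + (1/2)·(-7) + (1/4)·(-5) = -19/4.
y-coordinate: (1/4)·0 + (1/2)·0 + (1/4)·(-6) = -3/2.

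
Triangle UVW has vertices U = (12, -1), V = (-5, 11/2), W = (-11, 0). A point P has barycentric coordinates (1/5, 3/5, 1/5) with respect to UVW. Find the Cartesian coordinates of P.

P = (1/5)·U + (3/5)·V + (1/5)·W.
x-coordinate: (1/5)·12 + (3/5)·(-5) + (1/5)·(-11) = -14/5.
y-coordinate: (1/5)·(-1) + (3/5)·(11/2) + (1/5)·0 = 31/10.

(-14/5, 31/10)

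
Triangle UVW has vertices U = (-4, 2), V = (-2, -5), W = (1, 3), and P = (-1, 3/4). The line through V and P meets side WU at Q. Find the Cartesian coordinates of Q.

(-2/3, 8/3)

Barycentric coordinates of P with respect to UVW: (1/4, 1/4, 1/2).
On side WU the V-coordinate is zero; dropping P's V-weight 1/4 and renormalizing the remaining 1/2 : 1/4 gives weights 2/3, 1/3 on W, U.
Q = (2/3)·(1, 3) + (1/3)·(-4, 2) = (-2/3, 8/3).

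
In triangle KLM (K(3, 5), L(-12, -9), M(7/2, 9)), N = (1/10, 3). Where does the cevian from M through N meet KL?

Barycentric coordinates of N with respect to KLM: (3/5, 1/5, 1/5).
On side KL the M-coordinate is zero; dropping N's M-weight 1/5 and renormalizing the remaining 3/5 : 1/5 gives weights 3/4, 1/4 on K, L.
J = (3/4)·(3, 5) + (1/4)·(-12, -9) = (-3/4, 3/2).

(-3/4, 3/2)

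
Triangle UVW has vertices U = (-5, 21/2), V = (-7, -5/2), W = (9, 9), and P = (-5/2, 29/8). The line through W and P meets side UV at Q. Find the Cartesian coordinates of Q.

(-19/3, 11/6)

Barycentric coordinates of P with respect to UVW: (1/4, 1/2, 1/4).
On side UV the W-coordinate is zero; dropping P's W-weight 1/4 and renormalizing the remaining 1/4 : 1/2 gives weights 1/3, 2/3 on U, V.
Q = (1/3)·(-5, 21/2) + (2/3)·(-7, -5/2) = (-19/3, 11/6).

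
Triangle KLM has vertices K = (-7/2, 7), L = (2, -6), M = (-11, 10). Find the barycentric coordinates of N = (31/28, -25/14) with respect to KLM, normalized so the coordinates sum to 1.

Signed area of the reference triangle: [KLM] = ½·((-7/2)·(-6−10) + 2·(10−7) + (-11)·(7−(-6))) = ½·(56 + 6 − 143) = -81/2.
[NLM] = ½·((31/28)·(-6−10) + 2·(10−(-25/14)) + (-11)·(-25/14−(-6))) = ½·(-124/7 + 165/7 − 649/14) = -81/4, so the K-coordinate is (-81/4)/(-81/2) = 1/2.
[KNM] = ½·((-7/2)·(-25/14−10) + (31/28)·(10−7) + (-11)·(7−(-25/14))) = ½·(165/4 + 93/28 − 1353/14) = -729/28, so the L-coordinate is 9/14.
[KLN] = ½·((-7/2)·(-6−(-25/14)) + 2·(-25/14−7) + (31/28)·(7−(-6))) = ½·(59/4 − 123/7 + 403/28) = 81/14, so the M-coordinate is -1/7.
Check: 1/2 + 9/14 − 1/7 = 1.

(1/2, 9/14, -1/7)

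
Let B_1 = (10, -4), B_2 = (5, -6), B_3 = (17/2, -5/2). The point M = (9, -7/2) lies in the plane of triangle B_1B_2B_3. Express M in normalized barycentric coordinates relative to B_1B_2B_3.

Signed area of the reference triangle: [B_1B_2B_3] = ½·(10·(-6−(-5/2)) + 5·(-5/2−(-4)) + (17/2)·(-4−(-6))) = ½·(-35 + 15/2 + 17) = -21/4.
[MB_2B_3] = ½·(9·(-6−(-5/2)) + 5·(-5/2−(-7/2)) + (17/2)·(-7/2−(-6))) = ½·(-63/2 + 5 + 85/4) = -21/8, so the B_1-coordinate is (-21/8)/(-21/4) = 1/2.
[B_1MB_3] = ½·(10·(-7/2−(-5/2)) + 9·(-5/2−(-4)) + (17/2)·(-4−(-7/2))) = ½·(-10 + 27/2 − 17/4) = -3/8, so the B_2-coordinate is 1/14.
[B_1B_2M] = ½·(10·(-6−(-7/2)) + 5·(-7/2−(-4)) + 9·(-4−(-6))) = ½·(-25 + 5/2 + 18) = -9/4, so the B_3-coordinate is 3/7.
Check: 1/2 + 1/14 + 3/7 = 1.

(1/2, 1/14, 3/7)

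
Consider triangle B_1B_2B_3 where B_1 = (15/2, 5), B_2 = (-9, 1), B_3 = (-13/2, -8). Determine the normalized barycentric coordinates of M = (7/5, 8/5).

Signed area of the reference triangle: [B_1B_2B_3] = ½·((15/2)·(1−(-8)) + (-9)·(-8−5) + (-13/2)·(5−1)) = ½·(135/2 + 117 − 26) = 317/4.
[MB_2B_3] = ½·((7/5)·(1−(-8)) + (-9)·(-8−(8/5)) + (-13/2)·(8/5−1)) = ½·(63/5 + 432/5 − 39/10) = 951/20, so the B_1-coordinate is (951/20)/(317/4) = 3/5.
[B_1MB_3] = ½·((15/2)·(8/5−(-8)) + (7/5)·(-8−5) + (-13/2)·(5−(8/5))) = ½·(72 − 91/5 − 221/10) = 317/20, so the B_2-coordinate is 1/5.
[B_1B_2M] = ½·((15/2)·(1−(8/5)) + (-9)·(8/5−5) + (7/5)·(5−1)) = ½·(-9/2 + 153/5 + 28/5) = 317/20, so the B_3-coordinate is 1/5.

(3/5, 1/5, 1/5)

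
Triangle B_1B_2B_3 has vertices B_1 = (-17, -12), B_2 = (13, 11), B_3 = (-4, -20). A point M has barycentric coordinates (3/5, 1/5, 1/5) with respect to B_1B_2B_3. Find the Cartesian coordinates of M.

M = (3/5)·B_1 + (1/5)·B_2 + (1/5)·B_3.
x-coordinate: (3/5)·(-17) + (1/5)·13 + (1/5)·(-4) = -42/5.
y-coordinate: (3/5)·(-12) + (1/5)·11 + (1/5)·(-20) = -9.

(-42/5, -9)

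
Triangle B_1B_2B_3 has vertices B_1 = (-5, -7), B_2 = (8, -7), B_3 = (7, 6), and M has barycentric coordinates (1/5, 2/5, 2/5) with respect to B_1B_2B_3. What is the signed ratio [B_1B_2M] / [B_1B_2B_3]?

2/5

The signed ratio [B_1B_2M]/[B_1B_2B_3] equals the barycentric coordinate of M at vertex B_3, which is 2/5.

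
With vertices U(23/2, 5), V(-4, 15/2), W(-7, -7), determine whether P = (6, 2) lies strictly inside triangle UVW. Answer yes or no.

Barycentric coordinates of P: (646/929, 42/929, 241/929).
The three coordinates are positive, positive, positive; a point is interior exactly when all three are positive.

yes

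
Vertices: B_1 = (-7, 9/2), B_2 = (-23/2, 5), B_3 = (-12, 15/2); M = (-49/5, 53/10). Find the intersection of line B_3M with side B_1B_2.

(-37/4, 19/4)

Barycentric coordinates of M with respect to B_1B_2B_3: (2/5, 2/5, 1/5).
On side B_1B_2 the B_3-coordinate is zero; dropping M's B_3-weight 1/5 and renormalizing the remaining 2/5 : 2/5 gives weights 1/2, 1/2 on B_1, B_2.
N = (1/2)·(-7, 9/2) + (1/2)·(-23/2, 5) = (-37/4, 19/4).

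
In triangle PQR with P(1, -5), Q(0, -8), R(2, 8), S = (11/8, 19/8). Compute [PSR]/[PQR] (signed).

[PQR] = ½·(1·(-8−8) + 0·(8−(-5)) + 2·(-5−(-8))) = ½·(-16 + 0 + 6) = -5.
[PSR] = ½·(1·(19/8−8) + (11/8)·(8−(-5)) + 2·(-5−(19/8))) = ½·(-45/8 + 143/8 − 59/4) = -5/4, so the ratio is (-5/4)/(-5) = 1/4.

1/4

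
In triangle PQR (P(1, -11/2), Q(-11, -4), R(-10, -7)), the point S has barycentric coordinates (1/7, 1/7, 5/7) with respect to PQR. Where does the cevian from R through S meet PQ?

Line RS meets PQ where the R-coordinate vanishes; zeroing S's R-weight and renormalizing leaves P, Q-weights 1/7 : 1/7 → (1/2, 1/2).
So T = (1/2)·P + (1/2)·Q = (-5, -19/4).

(-5, -19/4)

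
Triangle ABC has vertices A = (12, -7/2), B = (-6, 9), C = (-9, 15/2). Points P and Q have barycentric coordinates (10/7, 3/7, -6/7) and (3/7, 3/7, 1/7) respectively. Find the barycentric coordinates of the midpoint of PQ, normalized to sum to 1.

Since both coordinate triples sum to 1, the midpoint's barycentrics are the componentwise average.
(10/7+3/7)/2 = 13/14; similarly 3/7 and -5/14.

(13/14, 3/7, -5/14)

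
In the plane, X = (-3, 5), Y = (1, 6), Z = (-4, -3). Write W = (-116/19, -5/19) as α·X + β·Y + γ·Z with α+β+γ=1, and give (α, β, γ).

(20/19, -12/19, 11/19)

Signed area of the reference triangle: [XYZ] = ½·((-3)·(6−(-3)) + 1·(-3−5) + (-4)·(5−6)) = ½·(-27 − 8 + 4) = -31/2.
[WYZ] = ½·((-116/19)·(6−(-3)) + 1·(-3−(-5/19)) + (-4)·(-5/19−6)) = ½·(-1044/19 − 52/19 + 476/19) = -310/19, so the X-coordinate is (-310/19)/(-31/2) = 20/19.
[XWZ] = ½·((-3)·(-5/19−(-3)) + (-116/19)·(-3−5) + (-4)·(5−(-5/19))) = ½·(-156/19 + 928/19 − 400/19) = 186/19, so the Y-coordinate is -12/19.
[XYW] = ½·((-3)·(6−(-5/19)) + 1·(-5/19−5) + (-116/19)·(5−6)) = ½·(-357/19 − 100/19 + 116/19) = -341/38, so the Z-coordinate is 11/19.
Check: 20/19 − 12/19 + 11/19 = 1.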